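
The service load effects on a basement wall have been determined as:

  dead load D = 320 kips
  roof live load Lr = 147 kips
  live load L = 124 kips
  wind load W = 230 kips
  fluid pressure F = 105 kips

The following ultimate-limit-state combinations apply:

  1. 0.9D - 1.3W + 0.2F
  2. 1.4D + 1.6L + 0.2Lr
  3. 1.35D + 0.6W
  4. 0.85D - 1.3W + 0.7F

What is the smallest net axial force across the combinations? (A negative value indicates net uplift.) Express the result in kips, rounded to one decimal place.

1. 0.9(320) - 1.3(230) + 0.2(105) = 288.0 - 299.0 + 21.0 = 10.0
2. 1.4(320) + 1.6(124) + 0.2(147) = 448.0 + 198.4 + 29.4 = 675.8
3. 1.35(320) + 0.6(230) = 432.0 + 138.0 = 570.0
4. 0.85(320) - 1.3(230) + 0.7(105) = 272.0 - 299.0 + 73.5 = 46.5
Combination 1 gives the minimum: 10.0 kips.

10.0 kips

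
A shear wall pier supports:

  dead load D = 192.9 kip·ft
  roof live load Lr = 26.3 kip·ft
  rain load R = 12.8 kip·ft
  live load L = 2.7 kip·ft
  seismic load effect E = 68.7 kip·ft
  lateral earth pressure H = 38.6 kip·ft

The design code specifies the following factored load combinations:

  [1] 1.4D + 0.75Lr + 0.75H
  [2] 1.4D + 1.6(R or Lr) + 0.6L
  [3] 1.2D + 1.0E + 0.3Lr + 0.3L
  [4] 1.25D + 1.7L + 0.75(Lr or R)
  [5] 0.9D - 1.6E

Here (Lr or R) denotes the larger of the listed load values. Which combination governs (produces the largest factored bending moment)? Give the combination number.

(R or Lr) → Lr = 26.3 kip·ft; (Lr or R) → Lr = 26.3 kip·ft.
[1] 1.4(192.9) + 0.75(26.3) + 0.75(38.6) = 270.06 + 19.73 + 28.95 = 318.74
[2] 1.4(192.9) + 1.6(26.3) + 0.6(2.7) = 270.06 + 42.08 + 1.62 = 313.76
[3] 1.2(192.9) + 1.0(68.7) + 0.3(26.3) + 0.3(2.7) = 231.48 + 68.70 + 7.89 + 0.81 = 308.88
[4] 1.25(192.9) + 1.7(2.7) + 0.75(26.3) = 265.44
[5] 0.9(192.9) - 1.6(68.7) = 173.61 - 109.92 = 63.69
The largest value is 318.74 kip·ft from combination 1.

Combination 1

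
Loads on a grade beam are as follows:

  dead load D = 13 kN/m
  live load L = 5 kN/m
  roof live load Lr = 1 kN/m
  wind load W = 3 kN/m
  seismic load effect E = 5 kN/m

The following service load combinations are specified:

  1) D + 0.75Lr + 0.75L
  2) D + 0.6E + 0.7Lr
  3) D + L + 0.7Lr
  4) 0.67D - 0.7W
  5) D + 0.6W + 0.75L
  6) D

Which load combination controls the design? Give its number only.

1) 1.0(13) + 0.75(1) + 0.75(5) = 17.5
2) 1.0(13) + 0.6(5) + 0.7(1) = 13.0 + 3.0 + 0.7 = 16.7
3) 1.0(13) + 1.0(5) + 0.7(1) = 13.0 + 5.0 + 0.7 = 18.7
4) 0.67(13) - 0.7(3) = 8.7 - 2.1 = 6.6
5) 1.0(13) + 0.6(3) + 0.75(5) = 13.0 + 1.8 + 3.8 = 18.6
6) 1.0(13) = 13.0
The largest value is 18.7 kN/m from combination 3.

Combination 3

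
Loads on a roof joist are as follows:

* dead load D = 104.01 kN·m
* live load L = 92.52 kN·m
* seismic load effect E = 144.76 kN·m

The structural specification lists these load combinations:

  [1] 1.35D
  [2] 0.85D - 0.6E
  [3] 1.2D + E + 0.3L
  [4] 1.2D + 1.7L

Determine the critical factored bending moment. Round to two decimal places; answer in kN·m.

297.33 kN·m

[1] 1.35(104.01) = 140.41
[2] 0.85(104.01) - 0.6(144.76) = 88.41 - 86.86 = 1.55
[3] 1.2(104.01) + 1.0(144.76) + 0.3(92.52) = 124.81 + 144.76 + 27.76 = 297.33
[4] 1.2(104.01) + 1.7(92.52) = 282.10
Combination 3 governs: M_u = 297.33 kN·m.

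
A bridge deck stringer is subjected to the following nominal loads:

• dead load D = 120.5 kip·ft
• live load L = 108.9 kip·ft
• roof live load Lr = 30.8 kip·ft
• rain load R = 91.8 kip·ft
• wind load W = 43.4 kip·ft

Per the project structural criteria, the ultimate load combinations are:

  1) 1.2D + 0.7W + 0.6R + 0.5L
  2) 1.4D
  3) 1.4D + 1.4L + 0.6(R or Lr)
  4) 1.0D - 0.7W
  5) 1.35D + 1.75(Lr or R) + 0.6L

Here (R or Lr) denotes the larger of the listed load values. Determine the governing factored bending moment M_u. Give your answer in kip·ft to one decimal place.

388.7 kip·ft

(R or Lr) → R = 91.8 kip·ft; (Lr or R) → R = 91.8 kip·ft.
1) 1.2(120.5) + 0.7(43.4) + 0.6(91.8) + 0.5(108.9) = 284.5
2) 1.4(120.5) = 168.7
3) 1.4(120.5) + 1.4(108.9) + 0.6(91.8) = 376.2
4) 1.0(120.5) - 0.7(43.4) = 120.5 - 30.4 = 90.1
5) 1.35(120.5) + 1.75(91.8) + 0.6(108.9) = 162.7 + 160.7 + 65.3 = 388.7
Combination 5 governs: M_u = 388.7 kip·ft.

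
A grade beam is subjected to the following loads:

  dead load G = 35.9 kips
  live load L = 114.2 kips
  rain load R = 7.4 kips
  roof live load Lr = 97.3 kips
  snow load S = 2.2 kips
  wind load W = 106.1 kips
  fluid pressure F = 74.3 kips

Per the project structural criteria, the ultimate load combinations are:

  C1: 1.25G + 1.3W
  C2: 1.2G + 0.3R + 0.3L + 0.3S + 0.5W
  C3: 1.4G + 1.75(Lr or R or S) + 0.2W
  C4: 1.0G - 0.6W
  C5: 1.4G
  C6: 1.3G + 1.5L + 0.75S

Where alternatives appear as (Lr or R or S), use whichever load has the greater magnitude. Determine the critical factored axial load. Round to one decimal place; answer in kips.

(Lr or R or S) → Lr = 97.3 kips.
C1: 1.25(35.9) + 1.3(106.1) = 44.9 + 137.9 = 182.8
C2: 1.2(35.9) + 0.3(7.4) + 0.3(114.2) + 0.3(2.2) + 0.5(106.1) = 133.3
C3: 1.4(35.9) + 1.75(97.3) + 0.2(106.1) = 50.3 + 170.3 + 21.2 = 241.8
C4: 1.0(35.9) - 0.6(106.1) = 35.9 - 63.7 = -27.8
C5: 1.4(35.9) = 50.3
C6: 1.3(35.9) + 1.5(114.2) + 0.75(2.2) = 219.6
Combination 3 governs: P_u = 241.8 kips.

241.8 kips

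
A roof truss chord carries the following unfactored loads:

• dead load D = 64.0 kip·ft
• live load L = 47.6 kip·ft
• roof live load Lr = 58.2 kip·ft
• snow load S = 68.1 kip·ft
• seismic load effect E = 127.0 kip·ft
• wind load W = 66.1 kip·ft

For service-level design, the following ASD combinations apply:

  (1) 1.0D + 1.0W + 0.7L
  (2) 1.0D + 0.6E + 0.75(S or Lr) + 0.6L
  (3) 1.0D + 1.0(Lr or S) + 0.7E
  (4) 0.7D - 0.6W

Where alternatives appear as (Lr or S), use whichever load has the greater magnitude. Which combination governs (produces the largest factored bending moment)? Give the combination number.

Combination 3

(S or Lr) → S = 68.1 kip·ft; (Lr or S) → S = 68.1 kip·ft.
(1) 1.0(64.0) + 1.0(66.1) + 0.7(47.6) = 64.00 + 66.10 + 33.32 = 163.42
(2) 1.0(64.0) + 0.6(127.0) + 0.75(68.1) + 0.6(47.6) = 64.00 + 76.20 + 51.08 + 28.56 = 219.84
(3) 1.0(64.0) + 1.0(68.1) + 0.7(127.0) = 64.00 + 68.10 + 88.90 = 221.00
(4) 0.7(64.0) - 0.6(66.1) = 44.80 - 39.66 = 5.14
The largest value is 221.00 kip·ft from combination 3.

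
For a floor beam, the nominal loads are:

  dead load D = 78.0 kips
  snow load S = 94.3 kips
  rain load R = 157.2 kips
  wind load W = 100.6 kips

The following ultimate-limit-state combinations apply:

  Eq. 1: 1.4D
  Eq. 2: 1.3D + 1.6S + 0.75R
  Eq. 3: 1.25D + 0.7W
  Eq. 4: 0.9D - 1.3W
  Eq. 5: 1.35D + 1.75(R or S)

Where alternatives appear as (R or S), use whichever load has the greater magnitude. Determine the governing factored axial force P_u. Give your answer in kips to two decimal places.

(R or S) → R = 157.2 kips.
Eq. 1: 1.4(78.0) = 109.20
Eq. 2: 1.3(78.0) + 1.6(94.3) + 0.75(157.2) = 101.40 + 150.88 + 117.90 = 370.18
Eq. 3: 1.25(78.0) + 0.7(100.6) = 97.50 + 70.42 = 167.92
Eq. 4: 0.9(78.0) - 1.3(100.6) = 70.20 - 130.78 = -60.58
Eq. 5: 1.35(78.0) + 1.75(157.2) = 105.30 + 275.10 = 380.40
Maximum is from combination 5.

380.40 kips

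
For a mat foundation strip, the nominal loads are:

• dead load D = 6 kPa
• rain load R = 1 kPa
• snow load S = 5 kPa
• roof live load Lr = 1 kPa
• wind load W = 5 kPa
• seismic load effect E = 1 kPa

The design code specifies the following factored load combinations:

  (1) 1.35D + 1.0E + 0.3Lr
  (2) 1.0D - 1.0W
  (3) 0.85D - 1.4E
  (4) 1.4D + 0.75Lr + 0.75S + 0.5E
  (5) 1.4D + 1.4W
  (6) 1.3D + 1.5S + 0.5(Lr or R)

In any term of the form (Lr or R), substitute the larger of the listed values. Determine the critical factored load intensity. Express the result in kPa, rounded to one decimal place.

15.8 kPa

(Lr or R) → Lr = 1 kPa.
(1) 1.35(6) + 1.0(1) + 0.3(1) = 9.4
(2) 1.0(6) - 1.0(5) = 1.0
(3) 0.85(6) - 1.4(1) = 3.7
(4) 1.4(6) + 0.75(1) + 0.75(5) + 0.5(1) = 13.4
(5) 1.4(6) + 1.4(5) = 15.4
(6) 1.3(6) + 1.5(5) + 0.5(1) = 15.8
Combination 6 governs: q_u = 15.8 kPa.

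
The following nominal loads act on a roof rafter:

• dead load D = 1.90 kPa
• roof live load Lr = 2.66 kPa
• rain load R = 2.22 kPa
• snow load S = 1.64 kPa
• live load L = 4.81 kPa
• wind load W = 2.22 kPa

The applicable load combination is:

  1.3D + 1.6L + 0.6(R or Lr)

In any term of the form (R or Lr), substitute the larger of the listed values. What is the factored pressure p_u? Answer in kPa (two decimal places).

11.76 kPa

(R or Lr) → Lr = 2.66 kPa.
1.3(1.90) + 1.6(4.81) + 0.6(2.66) = 11.76
p_u = 11.76 kPa.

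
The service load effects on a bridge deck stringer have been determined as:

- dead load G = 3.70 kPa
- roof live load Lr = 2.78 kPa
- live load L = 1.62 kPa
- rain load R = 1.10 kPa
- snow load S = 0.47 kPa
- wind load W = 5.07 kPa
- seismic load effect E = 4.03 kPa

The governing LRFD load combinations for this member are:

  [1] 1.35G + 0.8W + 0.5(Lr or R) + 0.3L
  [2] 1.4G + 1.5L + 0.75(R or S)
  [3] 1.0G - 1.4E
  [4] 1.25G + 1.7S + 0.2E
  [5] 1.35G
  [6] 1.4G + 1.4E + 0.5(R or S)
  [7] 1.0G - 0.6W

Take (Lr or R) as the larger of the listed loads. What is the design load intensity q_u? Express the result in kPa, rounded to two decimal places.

(Lr or R) → Lr = 2.78 kPa; (R or S) → R = 1.10 kPa.
[1] 1.35(3.70) + 0.8(5.07) + 0.5(2.78) + 0.3(1.62) = 10.93
[2] 1.4(3.70) + 1.5(1.62) + 0.75(1.10) = 5.18 + 2.43 + 0.83 = 8.44
[3] 1.0(3.70) - 1.4(4.03) = 3.70 - 5.64 = -1.94
[4] 1.25(3.70) + 1.7(0.47) + 0.2(4.03) = 6.23
[5] 1.35(3.70) = 5.00
[6] 1.4(3.70) + 1.4(4.03) + 0.5(1.10) = 5.18 + 5.64 + 0.55 = 11.37
[7] 1.0(3.70) - 0.6(5.07) = 3.70 - 3.04 = 0.66
Maximum is from combination 6.

11.37 kPa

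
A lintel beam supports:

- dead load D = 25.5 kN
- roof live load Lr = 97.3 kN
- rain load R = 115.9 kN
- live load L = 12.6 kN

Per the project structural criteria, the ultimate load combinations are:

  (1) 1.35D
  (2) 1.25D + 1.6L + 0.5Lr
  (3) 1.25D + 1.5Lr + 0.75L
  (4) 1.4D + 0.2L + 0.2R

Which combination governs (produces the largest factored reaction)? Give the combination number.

Combination 3

(1) 1.35(25.5) = 34.43
(2) 1.25(25.5) + 1.6(12.6) + 0.5(97.3) = 31.88 + 20.16 + 48.65 = 100.69
(3) 1.25(25.5) + 1.5(97.3) + 0.75(12.6) = 31.88 + 145.95 + 9.45 = 187.28
(4) 1.4(25.5) + 0.2(12.6) + 0.2(115.9) = 35.70 + 2.52 + 23.18 = 61.40
The largest value is 187.28 kN from combination 3.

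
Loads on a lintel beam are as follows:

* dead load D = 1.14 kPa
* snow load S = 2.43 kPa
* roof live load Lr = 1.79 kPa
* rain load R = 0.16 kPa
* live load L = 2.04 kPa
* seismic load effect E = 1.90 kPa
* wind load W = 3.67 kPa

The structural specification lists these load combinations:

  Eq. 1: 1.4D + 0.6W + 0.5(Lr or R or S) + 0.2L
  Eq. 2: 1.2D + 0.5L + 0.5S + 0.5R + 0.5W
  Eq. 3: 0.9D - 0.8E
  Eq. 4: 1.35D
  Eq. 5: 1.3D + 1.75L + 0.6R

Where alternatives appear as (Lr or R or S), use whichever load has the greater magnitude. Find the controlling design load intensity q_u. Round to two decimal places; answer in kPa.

(Lr or R or S) → S = 2.43 kPa.
Eq. 1: 1.4(1.14) + 0.6(3.67) + 0.5(2.43) + 0.2(2.04) = 5.42
Eq. 2: 1.2(1.14) + 0.5(2.04) + 0.5(2.43) + 0.5(0.16) + 0.5(3.67) = 5.52
Eq. 3: 0.9(1.14) - 0.8(1.90) = 1.03 - 1.52 = -0.49
Eq. 4: 1.35(1.14) = 1.54
Eq. 5: 1.3(1.14) + 1.75(2.04) + 0.6(0.16) = 1.48 + 3.57 + 0.10 = 5.15
The controlling combination is 2, giving 5.52 kPa.

5.52 kPa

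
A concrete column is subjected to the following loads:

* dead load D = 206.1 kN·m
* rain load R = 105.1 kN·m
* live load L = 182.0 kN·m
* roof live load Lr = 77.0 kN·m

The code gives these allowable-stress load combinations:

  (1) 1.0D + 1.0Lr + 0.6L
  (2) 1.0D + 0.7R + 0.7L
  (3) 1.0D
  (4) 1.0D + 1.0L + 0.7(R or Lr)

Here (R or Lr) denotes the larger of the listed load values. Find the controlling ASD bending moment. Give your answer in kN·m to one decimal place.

461.7 kN·m

(R or Lr) → R = 105.1 kN·m.
(1) 1.0(206.1) + 1.0(77.0) + 0.6(182.0) = 206.1 + 77.0 + 109.2 = 392.3
(2) 1.0(206.1) + 0.7(105.1) + 0.7(182.0) = 206.1 + 73.6 + 127.4 = 407.1
(3) 1.0(206.1) = 206.1
(4) 1.0(206.1) + 1.0(182.0) + 0.7(105.1) = 206.1 + 182.0 + 73.6 = 461.7
The controlling combination is 4, giving 461.7 kN·m.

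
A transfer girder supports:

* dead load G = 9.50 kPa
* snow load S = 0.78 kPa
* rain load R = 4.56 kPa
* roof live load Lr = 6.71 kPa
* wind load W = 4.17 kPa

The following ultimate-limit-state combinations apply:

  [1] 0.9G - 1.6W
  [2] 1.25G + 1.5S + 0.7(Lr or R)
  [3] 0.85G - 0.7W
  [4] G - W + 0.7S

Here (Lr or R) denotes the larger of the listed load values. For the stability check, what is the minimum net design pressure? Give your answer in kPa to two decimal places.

1.88 kPa

(Lr or R) → Lr = 6.71 kPa.
[1] 0.9(9.50) - 1.6(4.17) = 8.55 - 6.67 = 1.88
[2] 1.25(9.50) + 1.5(0.78) + 0.7(6.71) = 17.74
[3] 0.85(9.50) - 0.7(4.17) = 8.08 - 2.92 = 5.16
[4] 1.0(9.50) - 1.0(4.17) + 0.7(0.78) = 9.50 - 4.17 + 0.55 = 5.88
Combination 1 gives the minimum: 1.88 kPa.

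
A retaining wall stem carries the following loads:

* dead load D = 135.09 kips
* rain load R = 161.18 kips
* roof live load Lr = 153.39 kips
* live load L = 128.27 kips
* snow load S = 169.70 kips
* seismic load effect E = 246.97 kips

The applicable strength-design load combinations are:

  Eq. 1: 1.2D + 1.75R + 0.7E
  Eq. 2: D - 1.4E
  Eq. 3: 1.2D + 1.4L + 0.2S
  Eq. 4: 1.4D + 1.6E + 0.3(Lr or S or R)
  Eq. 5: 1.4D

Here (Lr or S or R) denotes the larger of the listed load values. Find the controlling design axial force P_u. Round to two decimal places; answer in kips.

(Lr or S or R) → S = 169.70 kips.
Eq. 1: 1.2(135.09) + 1.75(161.18) + 0.7(246.97) = 617.05
Eq. 2: 1.0(135.09) - 1.4(246.97) = 135.09 - 345.76 = -210.67
Eq. 3: 1.2(135.09) + 1.4(128.27) + 0.2(169.70) = 162.11 + 179.58 + 33.94 = 375.63
Eq. 4: 1.4(135.09) + 1.6(246.97) + 0.3(169.70) = 189.13 + 395.15 + 50.91 = 635.19
Eq. 5: 1.4(135.09) = 189.13
The controlling combination is 4, giving 635.19 kips.

635.19 kips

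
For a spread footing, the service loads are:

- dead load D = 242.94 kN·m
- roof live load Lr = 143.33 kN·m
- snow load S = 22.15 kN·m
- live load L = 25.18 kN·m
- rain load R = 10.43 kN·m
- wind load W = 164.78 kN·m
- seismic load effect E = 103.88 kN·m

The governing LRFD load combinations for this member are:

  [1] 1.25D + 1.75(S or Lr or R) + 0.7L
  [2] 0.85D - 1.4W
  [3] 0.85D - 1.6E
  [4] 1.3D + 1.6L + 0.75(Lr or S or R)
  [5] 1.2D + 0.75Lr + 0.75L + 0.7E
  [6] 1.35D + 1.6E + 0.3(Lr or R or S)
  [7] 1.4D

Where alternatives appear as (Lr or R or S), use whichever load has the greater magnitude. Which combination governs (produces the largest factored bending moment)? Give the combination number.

Combination 1

(S or Lr or R) → Lr = 143.33 kN·m; (Lr or S or R) → Lr = 143.33 kN·m; (Lr or R or S) → Lr = 143.33 kN·m.
[1] 1.25(242.94) + 1.75(143.33) + 0.7(25.18) = 572.13
[2] 0.85(242.94) - 1.4(164.78) = -24.19
[3] 0.85(242.94) - 1.6(103.88) = 40.29
[4] 1.3(242.94) + 1.6(25.18) + 0.75(143.33) = 463.61
[5] 1.2(242.94) + 0.75(143.33) + 0.75(25.18) + 0.7(103.88) = 490.63
[6] 1.35(242.94) + 1.6(103.88) + 0.3(143.33) = 537.18
[7] 1.4(242.94) = 340.12
The largest value is 572.13 kN·m from combination 1.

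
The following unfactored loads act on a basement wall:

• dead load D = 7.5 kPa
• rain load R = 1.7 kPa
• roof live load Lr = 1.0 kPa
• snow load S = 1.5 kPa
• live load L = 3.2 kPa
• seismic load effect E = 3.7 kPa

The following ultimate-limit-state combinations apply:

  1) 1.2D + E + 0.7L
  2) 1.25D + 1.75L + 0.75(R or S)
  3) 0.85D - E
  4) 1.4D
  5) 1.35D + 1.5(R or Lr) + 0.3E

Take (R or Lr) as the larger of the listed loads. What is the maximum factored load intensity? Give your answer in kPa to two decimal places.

(R or S) → R = 1.7 kPa; (R or Lr) → R = 1.7 kPa.
1) 1.2(7.5) + 1.0(3.7) + 0.7(3.2) = 9.00 + 3.70 + 2.24 = 14.94
2) 1.25(7.5) + 1.75(3.2) + 0.75(1.7) = 16.25
3) 0.85(7.5) - 1.0(3.7) = 6.38 - 3.70 = 2.68
4) 1.4(7.5) = 10.50
5) 1.35(7.5) + 1.5(1.7) + 0.3(3.7) = 10.13 + 2.55 + 1.11 = 13.79
Maximum is from combination 2.

16.25 kPa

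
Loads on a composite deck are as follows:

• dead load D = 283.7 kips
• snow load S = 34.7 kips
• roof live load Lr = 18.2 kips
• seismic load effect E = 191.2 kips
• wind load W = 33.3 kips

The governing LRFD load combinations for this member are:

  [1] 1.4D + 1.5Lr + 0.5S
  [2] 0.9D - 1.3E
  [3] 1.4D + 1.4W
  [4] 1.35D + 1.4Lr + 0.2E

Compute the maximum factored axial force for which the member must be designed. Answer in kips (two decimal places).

446.72 kips

[1] 1.4(283.7) + 1.5(18.2) + 0.5(34.7) = 397.18 + 27.30 + 17.35 = 441.83
[2] 0.9(283.7) - 1.3(191.2) = 255.33 - 248.56 = 6.77
[3] 1.4(283.7) + 1.4(33.3) = 397.18 + 46.62 = 443.80
[4] 1.35(283.7) + 1.4(18.2) + 0.2(191.2) = 383.00 + 25.48 + 38.24 = 446.72
The controlling combination is 4, giving 446.72 kips.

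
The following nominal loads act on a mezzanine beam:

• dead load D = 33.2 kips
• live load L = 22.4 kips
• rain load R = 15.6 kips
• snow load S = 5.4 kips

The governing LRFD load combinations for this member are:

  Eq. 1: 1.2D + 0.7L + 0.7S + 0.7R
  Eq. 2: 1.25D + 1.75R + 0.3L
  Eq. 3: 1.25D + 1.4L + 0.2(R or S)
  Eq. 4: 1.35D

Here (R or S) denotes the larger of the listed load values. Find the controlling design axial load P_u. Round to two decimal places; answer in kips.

(R or S) → R = 15.6 kips.
Eq. 1: 1.2(33.2) + 0.7(22.4) + 0.7(5.4) + 0.7(15.6) = 70.22
Eq. 2: 1.25(33.2) + 1.75(15.6) + 0.3(22.4) = 75.52
Eq. 3: 1.25(33.2) + 1.4(22.4) + 0.2(15.6) = 75.98
Eq. 4: 1.35(33.2) = 44.82
Maximum is from combination 3.

75.98 kips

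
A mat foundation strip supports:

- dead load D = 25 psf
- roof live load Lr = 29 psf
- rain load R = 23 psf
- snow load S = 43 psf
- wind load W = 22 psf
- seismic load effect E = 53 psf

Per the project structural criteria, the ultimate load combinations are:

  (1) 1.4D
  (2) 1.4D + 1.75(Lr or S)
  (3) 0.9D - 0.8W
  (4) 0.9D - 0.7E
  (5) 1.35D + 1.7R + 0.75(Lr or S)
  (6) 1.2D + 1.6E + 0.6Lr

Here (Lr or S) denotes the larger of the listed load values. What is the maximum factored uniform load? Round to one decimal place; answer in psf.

132.2 psf

(Lr or S) → S = 43 psf.
(1) 1.4(25) = 35.0
(2) 1.4(25) + 1.75(43) = 110.3
(3) 0.9(25) - 0.8(22) = 4.9
(4) 0.9(25) - 0.7(53) = -14.6
(5) 1.35(25) + 1.7(23) + 0.75(43) = 105.1
(6) 1.2(25) + 1.6(53) + 0.6(29) = 132.2
Maximum is from combination 6.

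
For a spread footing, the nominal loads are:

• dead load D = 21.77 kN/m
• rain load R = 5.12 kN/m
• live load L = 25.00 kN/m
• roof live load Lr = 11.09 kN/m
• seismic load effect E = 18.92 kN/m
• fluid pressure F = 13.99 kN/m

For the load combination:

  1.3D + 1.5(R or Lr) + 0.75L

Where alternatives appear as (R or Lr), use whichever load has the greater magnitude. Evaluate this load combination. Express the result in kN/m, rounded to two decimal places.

(R or Lr) → Lr = 11.09 kN/m.
1.3(21.77) + 1.5(11.09) + 0.75(25.00) = 28.30 + 16.64 + 18.75 = 63.69
w_u = 63.69 kN/m.

63.69 kN/m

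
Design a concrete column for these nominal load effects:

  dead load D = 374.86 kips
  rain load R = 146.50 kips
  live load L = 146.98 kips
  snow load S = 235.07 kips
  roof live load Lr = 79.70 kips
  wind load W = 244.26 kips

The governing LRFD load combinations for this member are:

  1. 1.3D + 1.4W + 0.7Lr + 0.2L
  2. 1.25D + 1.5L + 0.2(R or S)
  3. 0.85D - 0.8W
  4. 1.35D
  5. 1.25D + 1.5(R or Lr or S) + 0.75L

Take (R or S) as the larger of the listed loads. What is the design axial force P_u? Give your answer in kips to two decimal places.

(R or S) → S = 235.07 kips; (R or Lr or S) → S = 235.07 kips.
1. 1.3(374.86) + 1.4(244.26) + 0.7(79.70) + 0.2(146.98) = 914.47
2. 1.25(374.86) + 1.5(146.98) + 0.2(235.07) = 736.06
3. 0.85(374.86) - 0.8(244.26) = 123.22
4. 1.35(374.86) = 506.06
5. 1.25(374.86) + 1.5(235.07) + 0.75(146.98) = 931.42
Combination 5 governs: P_u = 931.42 kips.

931.42 kips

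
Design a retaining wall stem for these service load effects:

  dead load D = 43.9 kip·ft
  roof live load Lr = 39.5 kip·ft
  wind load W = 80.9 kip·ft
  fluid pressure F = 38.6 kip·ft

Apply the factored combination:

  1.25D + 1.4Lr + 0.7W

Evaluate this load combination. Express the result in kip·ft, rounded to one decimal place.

166.8 kip·ft

1.25(43.9) + 1.4(39.5) + 0.7(80.9) = 166.8
M_u = 166.8 kip·ft.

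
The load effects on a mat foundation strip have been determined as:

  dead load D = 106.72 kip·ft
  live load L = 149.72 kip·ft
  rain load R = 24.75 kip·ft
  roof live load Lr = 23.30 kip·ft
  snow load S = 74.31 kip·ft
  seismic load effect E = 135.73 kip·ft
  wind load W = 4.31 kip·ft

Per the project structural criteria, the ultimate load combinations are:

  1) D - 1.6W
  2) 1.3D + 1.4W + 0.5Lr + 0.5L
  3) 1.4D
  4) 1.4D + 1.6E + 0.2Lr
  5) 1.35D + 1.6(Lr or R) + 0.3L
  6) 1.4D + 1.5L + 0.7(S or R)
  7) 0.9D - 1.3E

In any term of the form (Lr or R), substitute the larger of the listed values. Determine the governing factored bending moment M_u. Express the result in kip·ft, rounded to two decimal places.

(Lr or R) → R = 24.75 kip·ft; (S or R) → S = 74.31 kip·ft.
1) 1.0(106.72) - 1.6(4.31) = 106.72 - 6.90 = 99.82
2) 1.3(106.72) + 1.4(4.31) + 0.5(23.30) + 0.5(149.72) = 138.74 + 6.03 + 11.65 + 74.86 = 231.28
3) 1.4(106.72) = 149.41
4) 1.4(106.72) + 1.6(135.73) + 0.2(23.30) = 149.41 + 217.17 + 4.66 = 371.24
5) 1.35(106.72) + 1.6(24.75) + 0.3(149.72) = 144.07 + 39.60 + 44.92 = 228.59
6) 1.4(106.72) + 1.5(149.72) + 0.7(74.31) = 149.41 + 224.58 + 52.02 = 426.01
7) 0.9(106.72) - 1.3(135.73) = 96.05 - 176.45 = -80.40
Maximum is from combination 6.

426.01 kip·ft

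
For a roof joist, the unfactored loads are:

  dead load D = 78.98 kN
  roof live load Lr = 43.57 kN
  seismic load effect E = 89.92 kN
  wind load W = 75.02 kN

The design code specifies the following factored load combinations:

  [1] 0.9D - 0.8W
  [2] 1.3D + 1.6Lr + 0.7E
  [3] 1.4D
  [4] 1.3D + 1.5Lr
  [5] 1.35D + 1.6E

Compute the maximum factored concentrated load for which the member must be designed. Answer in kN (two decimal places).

[1] 0.9(78.98) - 0.8(75.02) = 11.07
[2] 1.3(78.98) + 1.6(43.57) + 0.7(89.92) = 235.33
[3] 1.4(78.98) = 110.57
[4] 1.3(78.98) + 1.5(43.57) = 102.67 + 65.36 = 168.03
[5] 1.35(78.98) + 1.6(89.92) = 250.50
Maximum is from combination 5.

250.50 kN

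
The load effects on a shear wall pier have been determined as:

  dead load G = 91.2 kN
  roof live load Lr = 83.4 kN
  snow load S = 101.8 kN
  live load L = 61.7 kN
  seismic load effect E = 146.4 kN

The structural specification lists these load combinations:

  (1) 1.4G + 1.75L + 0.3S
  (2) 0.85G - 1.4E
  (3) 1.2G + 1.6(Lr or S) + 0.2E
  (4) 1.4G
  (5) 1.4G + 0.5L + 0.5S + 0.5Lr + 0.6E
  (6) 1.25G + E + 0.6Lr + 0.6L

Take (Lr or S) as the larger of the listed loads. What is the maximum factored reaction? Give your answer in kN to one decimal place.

(Lr or S) → S = 101.8 kN.
(1) 1.4(91.2) + 1.75(61.7) + 0.3(101.8) = 127.7 + 108.0 + 30.5 = 266.2
(2) 0.85(91.2) - 1.4(146.4) = -127.4
(3) 1.2(91.2) + 1.6(101.8) + 0.2(146.4) = 109.4 + 162.9 + 29.3 = 301.6
(4) 1.4(91.2) = 127.7
(5) 1.4(91.2) + 0.5(61.7) + 0.5(101.8) + 0.5(83.4) + 0.6(146.4) = 127.7 + 30.9 + 50.9 + 41.7 + 87.8 = 339.0
(6) 1.25(91.2) + 1.0(146.4) + 0.6(83.4) + 0.6(61.7) = 347.5
Maximum is from combination 6.

347.5 kN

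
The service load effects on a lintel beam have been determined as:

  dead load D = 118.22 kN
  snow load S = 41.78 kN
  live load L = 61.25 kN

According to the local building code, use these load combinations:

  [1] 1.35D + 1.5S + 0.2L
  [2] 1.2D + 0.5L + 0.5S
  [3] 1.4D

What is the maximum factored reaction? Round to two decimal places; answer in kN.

234.52 kN

[1] 1.35(118.22) + 1.5(41.78) + 0.2(61.25) = 234.52
[2] 1.2(118.22) + 0.5(61.25) + 0.5(41.78) = 193.38
[3] 1.4(118.22) = 165.51
Maximum is from combination 1.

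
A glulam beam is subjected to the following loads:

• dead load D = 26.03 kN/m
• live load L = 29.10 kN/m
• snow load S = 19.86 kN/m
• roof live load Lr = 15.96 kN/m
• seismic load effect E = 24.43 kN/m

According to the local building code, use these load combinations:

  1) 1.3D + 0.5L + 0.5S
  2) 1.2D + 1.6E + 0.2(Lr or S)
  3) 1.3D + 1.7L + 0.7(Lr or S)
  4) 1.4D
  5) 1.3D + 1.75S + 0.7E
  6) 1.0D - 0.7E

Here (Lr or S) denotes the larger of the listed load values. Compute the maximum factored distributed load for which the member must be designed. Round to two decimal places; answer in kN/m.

(Lr or S) → S = 19.86 kN/m.
1) 1.3(26.03) + 0.5(29.10) + 0.5(19.86) = 33.84 + 14.55 + 9.93 = 58.32
2) 1.2(26.03) + 1.6(24.43) + 0.2(19.86) = 31.24 + 39.09 + 3.97 = 74.30
3) 1.3(26.03) + 1.7(29.10) + 0.7(19.86) = 33.84 + 49.47 + 13.90 = 97.21
4) 1.4(26.03) = 36.44
5) 1.3(26.03) + 1.75(19.86) + 0.7(24.43) = 33.84 + 34.76 + 17.10 = 85.70
6) 1.0(26.03) - 0.7(24.43) = 26.03 - 17.10 = 8.93
The controlling combination is 3, giving 97.21 kN/m.

97.21 kN/m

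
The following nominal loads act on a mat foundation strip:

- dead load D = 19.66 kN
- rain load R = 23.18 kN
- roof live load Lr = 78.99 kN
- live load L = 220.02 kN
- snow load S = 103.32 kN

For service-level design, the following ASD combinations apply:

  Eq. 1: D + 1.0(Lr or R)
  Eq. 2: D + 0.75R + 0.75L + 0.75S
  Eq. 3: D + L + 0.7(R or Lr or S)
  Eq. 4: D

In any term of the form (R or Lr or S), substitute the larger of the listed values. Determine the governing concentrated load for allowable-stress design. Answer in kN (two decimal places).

312.00 kN

(Lr or R) → Lr = 78.99 kN; (R or Lr or S) → S = 103.32 kN.
Eq. 1: 1.0(19.66) + 1.0(78.99) = 98.65
Eq. 2: 1.0(19.66) + 0.75(23.18) + 0.75(220.02) + 0.75(103.32) = 279.55
Eq. 3: 1.0(19.66) + 1.0(220.02) + 0.7(103.32) = 312.00
Eq. 4: 1.0(19.66) = 19.66
The controlling combination is 3, giving 312.00 kN.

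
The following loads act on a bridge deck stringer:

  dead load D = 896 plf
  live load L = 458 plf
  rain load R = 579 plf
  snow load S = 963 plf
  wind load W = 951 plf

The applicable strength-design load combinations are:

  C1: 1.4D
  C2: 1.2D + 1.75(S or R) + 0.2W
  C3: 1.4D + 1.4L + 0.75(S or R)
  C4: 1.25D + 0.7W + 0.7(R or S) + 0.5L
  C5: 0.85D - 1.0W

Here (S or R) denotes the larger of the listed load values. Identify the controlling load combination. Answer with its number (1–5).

Combination 2

(S or R) → S = 963 plf; (R or S) → S = 963 plf.
C1: 1.4(896) = 1254.40
C2: 1.2(896) + 1.75(963) + 0.2(951) = 2950.65
C3: 1.4(896) + 1.4(458) + 0.75(963) = 2617.85
C4: 1.25(896) + 0.7(951) + 0.7(963) + 0.5(458) = 2688.80
C5: 0.85(896) - 1.0(951) = -189.40
The largest value is 2950.65 plf from combination 2.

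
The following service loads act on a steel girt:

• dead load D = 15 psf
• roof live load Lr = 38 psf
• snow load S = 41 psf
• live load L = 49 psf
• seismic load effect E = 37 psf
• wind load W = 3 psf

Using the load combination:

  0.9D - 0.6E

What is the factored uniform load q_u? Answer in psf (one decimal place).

0.9(15) - 0.6(37) = -8.7
q_u = -8.7 psf.

-8.7 psf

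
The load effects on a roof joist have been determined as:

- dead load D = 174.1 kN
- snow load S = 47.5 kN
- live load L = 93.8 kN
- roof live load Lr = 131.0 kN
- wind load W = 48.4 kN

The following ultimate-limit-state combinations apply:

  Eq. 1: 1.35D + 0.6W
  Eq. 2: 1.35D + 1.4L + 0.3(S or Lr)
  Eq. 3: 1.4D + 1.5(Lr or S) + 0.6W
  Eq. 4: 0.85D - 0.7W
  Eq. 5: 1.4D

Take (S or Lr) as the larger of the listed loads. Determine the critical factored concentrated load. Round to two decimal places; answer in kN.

469.28 kN

(S or Lr) → Lr = 131.0 kN; (Lr or S) → Lr = 131.0 kN.
Eq. 1: 1.35(174.1) + 0.6(48.4) = 235.04 + 29.04 = 264.08
Eq. 2: 1.35(174.1) + 1.4(93.8) + 0.3(131.0) = 235.04 + 131.32 + 39.30 = 405.66
Eq. 3: 1.4(174.1) + 1.5(131.0) + 0.6(48.4) = 243.74 + 196.50 + 29.04 = 469.28
Eq. 4: 0.85(174.1) - 0.7(48.4) = 147.99 - 33.88 = 114.11
Eq. 5: 1.4(174.1) = 243.74
The controlling combination is 3, giving 469.28 kN.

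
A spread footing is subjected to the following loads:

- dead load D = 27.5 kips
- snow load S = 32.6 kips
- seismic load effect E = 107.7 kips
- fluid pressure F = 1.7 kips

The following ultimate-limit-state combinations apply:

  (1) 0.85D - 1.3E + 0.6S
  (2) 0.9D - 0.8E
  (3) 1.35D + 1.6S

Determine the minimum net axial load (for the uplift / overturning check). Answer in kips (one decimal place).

(1) 0.85(27.5) - 1.3(107.7) + 0.6(32.6) = -97.1
(2) 0.9(27.5) - 0.8(107.7) = 24.8 - 86.2 = -61.4
(3) 1.35(27.5) + 1.6(32.6) = 37.1 + 52.2 = 89.3
Combination 1 gives the minimum: -97.1 kips.

-97.1 kips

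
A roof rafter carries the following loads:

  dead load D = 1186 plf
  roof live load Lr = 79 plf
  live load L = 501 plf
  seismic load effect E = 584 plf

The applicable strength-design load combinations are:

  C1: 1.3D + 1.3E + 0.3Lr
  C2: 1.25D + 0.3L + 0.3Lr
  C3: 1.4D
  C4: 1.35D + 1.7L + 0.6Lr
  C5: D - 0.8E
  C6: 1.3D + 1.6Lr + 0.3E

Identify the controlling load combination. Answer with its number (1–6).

Combination 4

C1: 1.3(1186) + 1.3(584) + 0.3(79) = 1541.8 + 759.2 + 23.7 = 2324.7
C2: 1.25(1186) + 0.3(501) + 0.3(79) = 1482.5 + 150.3 + 23.7 = 1656.5
C3: 1.4(1186) = 1660.4
C4: 1.35(1186) + 1.7(501) + 0.6(79) = 1601.1 + 851.7 + 47.4 = 2500.2
C5: 1.0(1186) - 0.8(584) = 1186.0 - 467.2 = 718.8
C6: 1.3(1186) + 1.6(79) + 0.3(584) = 1541.8 + 126.4 + 175.2 = 1843.4
The largest value is 2500.2 plf from combination 4.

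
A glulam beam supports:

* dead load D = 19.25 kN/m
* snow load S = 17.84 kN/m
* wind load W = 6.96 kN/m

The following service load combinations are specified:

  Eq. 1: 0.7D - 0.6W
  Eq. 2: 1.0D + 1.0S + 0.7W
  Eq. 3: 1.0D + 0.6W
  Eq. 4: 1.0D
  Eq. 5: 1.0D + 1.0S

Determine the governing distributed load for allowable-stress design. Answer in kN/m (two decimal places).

Eq. 1: 0.7(19.25) - 0.6(6.96) = 13.48 - 4.18 = 9.30
Eq. 2: 1.0(19.25) + 1.0(17.84) + 0.7(6.96) = 19.25 + 17.84 + 4.87 = 41.96
Eq. 3: 1.0(19.25) + 0.6(6.96) = 19.25 + 4.18 = 23.43
Eq. 4: 1.0(19.25) = 19.25
Eq. 5: 1.0(19.25) + 1.0(17.84) = 19.25 + 17.84 = 37.09
Combination 2 governs: w = 41.96 kN/m.

41.96 kN/m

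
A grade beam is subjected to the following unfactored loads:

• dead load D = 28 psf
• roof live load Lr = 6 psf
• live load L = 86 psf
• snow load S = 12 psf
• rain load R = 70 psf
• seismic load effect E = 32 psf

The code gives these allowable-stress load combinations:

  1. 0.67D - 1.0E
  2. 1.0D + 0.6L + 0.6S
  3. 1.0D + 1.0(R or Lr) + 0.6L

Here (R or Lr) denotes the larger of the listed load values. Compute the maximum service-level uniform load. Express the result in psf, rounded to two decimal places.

149.60 psf

(R or Lr) → R = 70 psf.
1. 0.67(28) - 1.0(32) = 18.76 - 32.00 = -13.24
2. 1.0(28) + 0.6(86) + 0.6(12) = 28.00 + 51.60 + 7.20 = 86.80
3. 1.0(28) + 1.0(70) + 0.6(86) = 28.00 + 70.00 + 51.60 = 149.60
The controlling combination is 3, giving 149.60 psf.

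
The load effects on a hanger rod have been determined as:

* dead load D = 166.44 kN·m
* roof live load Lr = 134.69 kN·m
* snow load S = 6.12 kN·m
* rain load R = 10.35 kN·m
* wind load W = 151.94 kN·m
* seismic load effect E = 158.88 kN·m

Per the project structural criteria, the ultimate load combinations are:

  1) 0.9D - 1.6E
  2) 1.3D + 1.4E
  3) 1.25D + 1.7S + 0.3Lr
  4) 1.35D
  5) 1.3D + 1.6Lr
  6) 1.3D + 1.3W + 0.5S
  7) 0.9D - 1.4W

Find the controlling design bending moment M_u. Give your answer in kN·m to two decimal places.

1) 0.9(166.44) - 1.6(158.88) = 149.80 - 254.21 = -104.41
2) 1.3(166.44) + 1.4(158.88) = 216.37 + 222.43 = 438.80
3) 1.25(166.44) + 1.7(6.12) + 0.3(134.69) = 208.05 + 10.40 + 40.41 = 258.86
4) 1.35(166.44) = 224.69
5) 1.3(166.44) + 1.6(134.69) = 431.88
6) 1.3(166.44) + 1.3(151.94) + 0.5(6.12) = 216.37 + 197.52 + 3.06 = 416.95
7) 0.9(166.44) - 1.4(151.94) = 149.80 - 212.72 = -62.92
The controlling combination is 2, giving 438.80 kN·m.

438.80 kN·m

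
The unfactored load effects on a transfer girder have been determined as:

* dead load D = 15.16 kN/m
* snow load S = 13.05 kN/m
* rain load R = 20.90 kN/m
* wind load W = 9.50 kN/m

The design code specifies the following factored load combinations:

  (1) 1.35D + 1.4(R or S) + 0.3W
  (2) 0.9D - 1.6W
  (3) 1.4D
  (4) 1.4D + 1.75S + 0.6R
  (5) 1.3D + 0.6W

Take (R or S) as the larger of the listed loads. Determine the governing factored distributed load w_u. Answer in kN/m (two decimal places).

(R or S) → R = 20.90 kN/m.
(1) 1.35(15.16) + 1.4(20.90) + 0.3(9.50) = 20.47 + 29.26 + 2.85 = 52.58
(2) 0.9(15.16) - 1.6(9.50) = 13.64 - 15.20 = -1.56
(3) 1.4(15.16) = 21.22
(4) 1.4(15.16) + 1.75(13.05) + 0.6(20.90) = 21.22 + 22.84 + 12.54 = 56.60
(5) 1.3(15.16) + 0.6(9.50) = 19.71 + 5.70 = 25.41
Maximum is from combination 4.

56.60 kN/m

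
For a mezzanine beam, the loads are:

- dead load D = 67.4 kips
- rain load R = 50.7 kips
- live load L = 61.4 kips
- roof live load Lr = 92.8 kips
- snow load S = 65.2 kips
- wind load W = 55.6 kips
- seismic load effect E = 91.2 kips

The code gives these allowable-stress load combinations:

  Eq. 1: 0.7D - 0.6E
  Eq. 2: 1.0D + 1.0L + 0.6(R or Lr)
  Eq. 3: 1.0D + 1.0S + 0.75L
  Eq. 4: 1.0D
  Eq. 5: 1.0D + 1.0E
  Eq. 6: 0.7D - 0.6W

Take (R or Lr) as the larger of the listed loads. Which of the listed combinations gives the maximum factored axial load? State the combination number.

Combination 2

(R or Lr) → Lr = 92.8 kips.
Eq. 1: 0.7(67.4) - 0.6(91.2) = 47.2 - 54.7 = -7.5
Eq. 2: 1.0(67.4) + 1.0(61.4) + 0.6(92.8) = 67.4 + 61.4 + 55.7 = 184.5
Eq. 3: 1.0(67.4) + 1.0(65.2) + 0.75(61.4) = 67.4 + 65.2 + 46.1 = 178.7
Eq. 4: 1.0(67.4) = 67.4
Eq. 5: 1.0(67.4) + 1.0(91.2) = 67.4 + 91.2 = 158.6
Eq. 6: 0.7(67.4) - 0.6(55.6) = 47.2 - 33.4 = 13.8
The largest value is 184.5 kips from combination 2.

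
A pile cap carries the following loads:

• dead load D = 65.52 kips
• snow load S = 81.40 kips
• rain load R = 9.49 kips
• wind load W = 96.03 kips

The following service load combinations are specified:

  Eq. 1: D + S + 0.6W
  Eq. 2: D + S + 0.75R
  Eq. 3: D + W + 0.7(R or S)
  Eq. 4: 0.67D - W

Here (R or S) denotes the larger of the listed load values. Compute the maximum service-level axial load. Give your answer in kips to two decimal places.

218.53 kips

(R or S) → S = 81.40 kips.
Eq. 1: 1.0(65.52) + 1.0(81.40) + 0.6(96.03) = 65.52 + 81.40 + 57.62 = 204.54
Eq. 2: 1.0(65.52) + 1.0(81.40) + 0.75(9.49) = 65.52 + 81.40 + 7.12 = 154.04
Eq. 3: 1.0(65.52) + 1.0(96.03) + 0.7(81.40) = 65.52 + 96.03 + 56.98 = 218.53
Eq. 4: 0.67(65.52) - 1.0(96.03) = 43.90 - 96.03 = -52.13
The controlling combination is 3, giving 218.53 kips.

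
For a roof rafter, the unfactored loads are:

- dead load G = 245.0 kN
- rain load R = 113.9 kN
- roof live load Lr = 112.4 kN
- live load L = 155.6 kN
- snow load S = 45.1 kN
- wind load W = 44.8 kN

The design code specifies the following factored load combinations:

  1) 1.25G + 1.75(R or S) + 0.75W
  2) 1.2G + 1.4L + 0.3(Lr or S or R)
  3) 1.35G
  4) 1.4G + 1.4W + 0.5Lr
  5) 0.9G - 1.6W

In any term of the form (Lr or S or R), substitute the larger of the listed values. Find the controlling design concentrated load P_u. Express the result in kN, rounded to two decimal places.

(R or S) → R = 113.9 kN; (Lr or S or R) → R = 113.9 kN.
1) 1.25(245.0) + 1.75(113.9) + 0.75(44.8) = 306.25 + 199.33 + 33.60 = 539.18
2) 1.2(245.0) + 1.4(155.6) + 0.3(113.9) = 294.00 + 217.84 + 34.17 = 546.01
3) 1.35(245.0) = 330.75
4) 1.4(245.0) + 1.4(44.8) + 0.5(112.4) = 343.00 + 62.72 + 56.20 = 461.92
5) 0.9(245.0) - 1.6(44.8) = 220.50 - 71.68 = 148.82
Combination 2 governs: P_u = 546.01 kN.

546.01 kN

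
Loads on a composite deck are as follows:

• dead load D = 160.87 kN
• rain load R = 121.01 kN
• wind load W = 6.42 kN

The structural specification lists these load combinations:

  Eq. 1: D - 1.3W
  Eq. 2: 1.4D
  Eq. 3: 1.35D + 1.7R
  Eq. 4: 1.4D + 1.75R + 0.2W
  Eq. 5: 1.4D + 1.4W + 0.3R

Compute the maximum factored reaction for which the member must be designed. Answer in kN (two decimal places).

438.27 kN

Eq. 1: 1.0(160.87) - 1.3(6.42) = 152.52
Eq. 2: 1.4(160.87) = 225.22
Eq. 3: 1.35(160.87) + 1.7(121.01) = 422.89
Eq. 4: 1.4(160.87) + 1.75(121.01) + 0.2(6.42) = 438.27
Eq. 5: 1.4(160.87) + 1.4(6.42) + 0.3(121.01) = 270.51
The controlling combination is 4, giving 438.27 kN.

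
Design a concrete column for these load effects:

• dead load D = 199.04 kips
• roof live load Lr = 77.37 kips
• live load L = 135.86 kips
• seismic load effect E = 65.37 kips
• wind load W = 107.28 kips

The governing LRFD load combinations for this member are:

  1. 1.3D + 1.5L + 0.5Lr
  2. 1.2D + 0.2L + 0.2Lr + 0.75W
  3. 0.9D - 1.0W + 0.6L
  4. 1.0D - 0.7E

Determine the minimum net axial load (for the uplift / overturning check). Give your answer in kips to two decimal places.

153.28 kips

1. 1.3(199.04) + 1.5(135.86) + 0.5(77.37) = 501.23
2. 1.2(199.04) + 0.2(135.86) + 0.2(77.37) + 0.75(107.28) = 361.95
3. 0.9(199.04) - 1.0(107.28) + 0.6(135.86) = 153.37
4. 1.0(199.04) - 0.7(65.37) = 153.28
Combination 4 gives the minimum: 153.28 kips.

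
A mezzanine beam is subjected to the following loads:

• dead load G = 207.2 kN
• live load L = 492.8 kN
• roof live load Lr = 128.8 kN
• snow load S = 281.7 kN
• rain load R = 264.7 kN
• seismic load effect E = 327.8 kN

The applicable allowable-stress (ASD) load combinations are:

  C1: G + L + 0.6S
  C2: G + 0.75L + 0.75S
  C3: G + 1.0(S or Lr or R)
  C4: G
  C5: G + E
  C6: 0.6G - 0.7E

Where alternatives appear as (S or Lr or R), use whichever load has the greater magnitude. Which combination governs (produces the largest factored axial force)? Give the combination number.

Combination 1

(S or Lr or R) → S = 281.7 kN.
C1: 1.0(207.2) + 1.0(492.8) + 0.6(281.7) = 869.02
C2: 1.0(207.2) + 0.75(492.8) + 0.75(281.7) = 788.08
C3: 1.0(207.2) + 1.0(281.7) = 488.90
C4: 1.0(207.2) = 207.20
C5: 1.0(207.2) + 1.0(327.8) = 535.00
C6: 0.6(207.2) - 0.7(327.8) = -105.14
The largest value is 869.02 kN from combination 1.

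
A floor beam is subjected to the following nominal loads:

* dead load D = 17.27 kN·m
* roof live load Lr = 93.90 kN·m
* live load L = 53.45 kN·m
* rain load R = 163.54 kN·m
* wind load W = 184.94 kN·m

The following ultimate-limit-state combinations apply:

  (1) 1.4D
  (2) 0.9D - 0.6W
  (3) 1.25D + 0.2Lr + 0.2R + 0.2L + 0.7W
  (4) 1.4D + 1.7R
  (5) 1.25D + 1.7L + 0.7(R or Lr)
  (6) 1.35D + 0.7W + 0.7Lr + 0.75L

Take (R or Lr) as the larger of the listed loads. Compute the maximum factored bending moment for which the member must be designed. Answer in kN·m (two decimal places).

302.20 kN·m

(R or Lr) → R = 163.54 kN·m.
(1) 1.4(17.27) = 24.18
(2) 0.9(17.27) - 0.6(184.94) = 15.54 - 110.96 = -95.42
(3) 1.25(17.27) + 0.2(93.90) + 0.2(163.54) + 0.2(53.45) + 0.7(184.94) = 213.22
(4) 1.4(17.27) + 1.7(163.54) = 24.18 + 278.02 = 302.20
(5) 1.25(17.27) + 1.7(53.45) + 0.7(163.54) = 226.93
(6) 1.35(17.27) + 0.7(184.94) + 0.7(93.90) + 0.75(53.45) = 23.31 + 129.46 + 65.73 + 40.09 = 258.59
Combination 4 governs: M_u = 302.20 kN·m.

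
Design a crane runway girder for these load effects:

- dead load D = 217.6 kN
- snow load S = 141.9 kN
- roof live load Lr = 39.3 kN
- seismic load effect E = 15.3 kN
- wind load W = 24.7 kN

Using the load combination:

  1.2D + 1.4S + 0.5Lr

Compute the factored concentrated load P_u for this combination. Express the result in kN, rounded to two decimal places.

479.43 kN

1.2(217.6) + 1.4(141.9) + 0.5(39.3) = 261.12 + 198.66 + 19.65 = 479.43
P_u = 479.43 kN.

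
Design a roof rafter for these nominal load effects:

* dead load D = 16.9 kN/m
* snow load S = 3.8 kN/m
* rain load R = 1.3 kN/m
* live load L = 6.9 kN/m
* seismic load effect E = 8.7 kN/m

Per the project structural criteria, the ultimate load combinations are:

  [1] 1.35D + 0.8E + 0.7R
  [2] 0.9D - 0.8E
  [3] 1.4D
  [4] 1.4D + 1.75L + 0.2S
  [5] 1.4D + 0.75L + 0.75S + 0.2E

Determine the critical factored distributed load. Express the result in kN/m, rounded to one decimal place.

36.5 kN/m

[1] 1.35(16.9) + 0.8(8.7) + 0.7(1.3) = 22.8 + 7.0 + 0.9 = 30.7
[2] 0.9(16.9) - 0.8(8.7) = 8.3
[3] 1.4(16.9) = 23.7
[4] 1.4(16.9) + 1.75(6.9) + 0.2(3.8) = 36.5
[5] 1.4(16.9) + 0.75(6.9) + 0.75(3.8) + 0.2(8.7) = 33.4
Combination 4 governs: w_u = 36.5 kN/m.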